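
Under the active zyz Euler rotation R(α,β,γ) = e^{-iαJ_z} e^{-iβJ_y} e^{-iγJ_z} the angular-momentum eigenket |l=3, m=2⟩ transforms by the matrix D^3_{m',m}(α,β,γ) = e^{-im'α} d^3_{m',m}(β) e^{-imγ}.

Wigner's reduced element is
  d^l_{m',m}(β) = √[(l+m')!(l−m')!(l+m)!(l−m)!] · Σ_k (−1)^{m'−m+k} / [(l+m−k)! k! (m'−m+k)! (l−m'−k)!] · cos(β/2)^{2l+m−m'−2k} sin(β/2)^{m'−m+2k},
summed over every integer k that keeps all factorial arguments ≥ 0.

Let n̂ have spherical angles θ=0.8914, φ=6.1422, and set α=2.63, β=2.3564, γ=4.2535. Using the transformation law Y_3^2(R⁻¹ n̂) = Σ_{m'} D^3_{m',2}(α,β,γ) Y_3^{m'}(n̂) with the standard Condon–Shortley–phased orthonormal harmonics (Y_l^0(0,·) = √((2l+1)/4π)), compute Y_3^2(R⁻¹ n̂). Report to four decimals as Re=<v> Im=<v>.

Re=-0.0143 Im=-0.0810

Need the full column D^3_{m',2} for m'=−3..3 at α=2.63, β=2.3564, γ=4.2535.
cos(β/2)=0.382588, sin(β/2)=0.923919
d^3_{-3,2}: single k=5 term ⇒ +0.630923;  D = +0.514592-0.365047i
d^3_{-2,2}: k∈[4..5] ⇒ +0.533297 -0.622018 = -0.088721;  D = +0.088229-0.009335i
d^3_{-1,2}: k∈[3..4] ⇒ +0.279336 -0.814519 = -0.535182;  D = -0.491637-0.211455i
d^3_{0,2}: k∈[2..3] ⇒ +0.100174 -0.584198 = -0.484023;  D = +0.294086+0.384437i
d^3_{1,2}: k∈[1..2] ⇒ +0.023949 -0.279336 = -0.255387;  D = -0.035998-0.252837i
d^3_{2,2}: k∈[0..1] ⇒ +0.003136 -0.091446 = -0.088310;  D = -0.031948+0.082329i
d^3_{3,2}: single k=0 term ⇒ -0.018551;  D = +0.014319-0.011795i
Y_3^{m'}(θ=0.8914,φ=6.1422) and Σ D·Y over m':
  (+0.5146-0.3650i)·(+0.1791+0.0806i)  (+0.0882-0.0093i)·(+0.3733+0.1081i)  (-0.4916-0.2115i)·(+0.2424+0.0344i)  (+0.2941+0.3844i)·(-0.2406+0.0000i)  (-0.0360-0.2528i)·(-0.2424+0.0344i)  (-0.0319+0.0823i)·(+0.3733-0.1081i)  (+0.0143-0.0118i)·(-0.1791+0.0806i)
Y_3^2(R⁻¹ n̂) = -0.014323-0.081001i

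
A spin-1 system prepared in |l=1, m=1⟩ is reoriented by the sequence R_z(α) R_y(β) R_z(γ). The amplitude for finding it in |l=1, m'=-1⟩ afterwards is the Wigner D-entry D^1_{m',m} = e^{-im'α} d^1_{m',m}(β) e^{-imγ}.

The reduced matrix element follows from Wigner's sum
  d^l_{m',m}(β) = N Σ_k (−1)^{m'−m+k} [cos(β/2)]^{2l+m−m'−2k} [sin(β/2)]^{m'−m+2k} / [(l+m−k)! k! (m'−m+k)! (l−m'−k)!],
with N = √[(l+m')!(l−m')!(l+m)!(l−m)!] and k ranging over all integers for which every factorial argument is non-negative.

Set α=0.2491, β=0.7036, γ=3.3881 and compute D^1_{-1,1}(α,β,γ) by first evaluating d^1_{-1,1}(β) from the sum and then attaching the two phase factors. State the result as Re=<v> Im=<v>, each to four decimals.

Split into d^1_{-1,1}(β=0.7036) × two z-phases.
c=cos(0.7036/2)=0.938754, s=sin(0.7036/2)=0.344588; N=√[1·2·2·1]=2.000000
k∈{2} keeps every argument non-negative
  k=2: (−1)^0·2.0000/(2)·0.9388^0·0.3446^2 = +0.118741
d^1_{-1,1}(0.7036) = +0.118741
Attach z-rotation phases: D = e^{-i(-1)(0.2491)}·(+0.118741)·e^{-i(1)(3.3881)} = -0.118741-0.000308i

Re=-0.1187 Im=-0.0003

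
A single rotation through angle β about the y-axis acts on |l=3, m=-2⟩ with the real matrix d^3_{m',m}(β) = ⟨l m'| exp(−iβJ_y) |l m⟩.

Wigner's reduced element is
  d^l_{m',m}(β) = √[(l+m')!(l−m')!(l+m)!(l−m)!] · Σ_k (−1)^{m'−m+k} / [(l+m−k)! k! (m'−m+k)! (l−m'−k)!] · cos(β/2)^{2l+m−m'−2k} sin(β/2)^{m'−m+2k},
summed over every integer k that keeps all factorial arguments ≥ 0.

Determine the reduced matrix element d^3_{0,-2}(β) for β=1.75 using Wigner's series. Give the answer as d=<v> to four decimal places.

d^3_{0,-2}(β=1.75) via Wigner's sum:
c=cos(1.75/2)=0.640997, s=sin(1.75/2)=0.767544; N=√[6·6·1·120]=65.726707
The bounds max(0,m−m')=0 and min(l+m,l−m')=1 give 2 terms
  k=0: (−1)^2·65.7267/(12)·0.6410^4·0.7675^2 = +0.544741
  k=1: (−1)^3·65.7267/(12)·0.6410^2·0.7675^4 = -0.781060
d^3_{0,-2}(1.75) = +0.544741 -0.781060 = -0.236319

d=-0.2363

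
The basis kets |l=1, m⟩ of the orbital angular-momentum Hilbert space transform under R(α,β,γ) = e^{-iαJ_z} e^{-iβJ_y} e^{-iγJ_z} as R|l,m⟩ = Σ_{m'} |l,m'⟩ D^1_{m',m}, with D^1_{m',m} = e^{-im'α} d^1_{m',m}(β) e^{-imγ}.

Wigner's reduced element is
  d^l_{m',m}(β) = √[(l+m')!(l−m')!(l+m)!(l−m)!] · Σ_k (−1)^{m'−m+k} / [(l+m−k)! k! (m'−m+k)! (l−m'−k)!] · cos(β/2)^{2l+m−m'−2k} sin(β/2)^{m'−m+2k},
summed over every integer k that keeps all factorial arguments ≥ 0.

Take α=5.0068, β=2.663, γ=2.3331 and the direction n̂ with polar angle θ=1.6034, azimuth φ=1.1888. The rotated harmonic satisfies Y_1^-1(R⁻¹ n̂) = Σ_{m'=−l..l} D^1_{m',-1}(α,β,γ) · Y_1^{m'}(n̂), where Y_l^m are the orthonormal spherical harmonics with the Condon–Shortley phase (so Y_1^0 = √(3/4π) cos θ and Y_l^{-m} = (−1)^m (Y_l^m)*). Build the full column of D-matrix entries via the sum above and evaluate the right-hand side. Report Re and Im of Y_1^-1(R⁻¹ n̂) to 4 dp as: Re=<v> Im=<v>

Re=-0.0123 Im=0.3259

Need the full column D^1_{m',-1} for m'=−1..1 at α=5.0068, β=2.663, γ=2.3331.
cos(β/2)=0.237019, sin(β/2)=0.971505
d^1_{-1,-1}: single k=0 term ⇒ +0.056178;  D = +0.027625+0.048917i
d^1_{0,-1}: single k=0 term ⇒ -0.325644;  D = +0.224886-0.235521i
d^1_{1,-1}: single k=0 term ⇒ +0.943822;  D = -0.842381-0.425670i
Y_1^{m'}(θ=1.6034,φ=1.1888) and Σ D·Y over m':
  (+0.0276+0.0489i)·(+0.1287-0.3204i)  (+0.2249-0.2355i)·(-0.0159+0.0000i)  (-0.8424-0.4257i)·(-0.1287-0.3204i)
Y_1^-1(R⁻¹ n̂) = -0.012312+0.325906i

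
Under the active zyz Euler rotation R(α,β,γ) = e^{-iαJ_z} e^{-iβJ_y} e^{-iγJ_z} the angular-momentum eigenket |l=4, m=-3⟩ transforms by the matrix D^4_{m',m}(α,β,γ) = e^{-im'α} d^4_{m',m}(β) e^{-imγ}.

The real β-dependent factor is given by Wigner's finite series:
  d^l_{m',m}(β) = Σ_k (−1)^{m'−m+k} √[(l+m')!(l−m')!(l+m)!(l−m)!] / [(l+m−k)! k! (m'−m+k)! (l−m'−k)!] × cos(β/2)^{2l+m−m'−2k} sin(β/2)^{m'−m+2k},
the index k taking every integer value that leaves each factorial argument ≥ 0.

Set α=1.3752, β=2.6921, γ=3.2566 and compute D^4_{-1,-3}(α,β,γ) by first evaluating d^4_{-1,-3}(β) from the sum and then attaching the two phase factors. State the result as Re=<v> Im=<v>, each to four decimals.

D^4_{-1,-3}(1.3752,2.6921,3.2566) = e^{-i·-1·1.3752}·d^4_{-1,-3}(2.6921)·e^{-i·-3·3.2566}. Compute d first:
Half-angle: c=0.222859, s=0.974851. N=√(6·120·1·5040)=1904.940944
Admissible k: 0..1 (factorial args all ≥0)
  k=0: (−1)^2·1904.9409/(240)·0.2229^6·0.9749^2 = +0.000924
  k=1: (−1)^3·1904.9409/(144)·0.2229^4·0.9749^4 = -0.029471
d^4_{-1,-3}(2.6921) = +0.000924 -0.029471 = -0.028547
D = (+0.194352+0.980932i)·(-0.028547)·(-0.941068-0.338217i) = -0.004250+0.028229i

Re=-0.0042 Im=0.0282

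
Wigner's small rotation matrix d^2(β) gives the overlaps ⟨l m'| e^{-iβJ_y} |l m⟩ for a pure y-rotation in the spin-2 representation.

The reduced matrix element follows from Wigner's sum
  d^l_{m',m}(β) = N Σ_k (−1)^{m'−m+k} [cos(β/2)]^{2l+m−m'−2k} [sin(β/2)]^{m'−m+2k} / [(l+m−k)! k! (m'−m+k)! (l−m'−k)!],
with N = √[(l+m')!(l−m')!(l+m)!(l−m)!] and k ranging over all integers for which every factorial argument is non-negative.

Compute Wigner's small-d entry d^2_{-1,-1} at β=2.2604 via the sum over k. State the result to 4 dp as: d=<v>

d^2_{-1,-1}(β=2.2604) via Wigner's sum:
Half-angle: c=0.426479, s=0.904498. N=√(1·6·1·6)=6.000000
k∈{0,1} keeps every argument non-negative
  k=0: (−1)^0·6.0000/(6)·0.4265^4·0.9045^0 = +0.033082
  k=1: (−1)^1·6.0000/(2)·0.4265^2·0.9045^2 = -0.446407
d^2_{-1,-1}(2.2604) = +0.033082 -0.446407 = -0.413325

d=-0.4133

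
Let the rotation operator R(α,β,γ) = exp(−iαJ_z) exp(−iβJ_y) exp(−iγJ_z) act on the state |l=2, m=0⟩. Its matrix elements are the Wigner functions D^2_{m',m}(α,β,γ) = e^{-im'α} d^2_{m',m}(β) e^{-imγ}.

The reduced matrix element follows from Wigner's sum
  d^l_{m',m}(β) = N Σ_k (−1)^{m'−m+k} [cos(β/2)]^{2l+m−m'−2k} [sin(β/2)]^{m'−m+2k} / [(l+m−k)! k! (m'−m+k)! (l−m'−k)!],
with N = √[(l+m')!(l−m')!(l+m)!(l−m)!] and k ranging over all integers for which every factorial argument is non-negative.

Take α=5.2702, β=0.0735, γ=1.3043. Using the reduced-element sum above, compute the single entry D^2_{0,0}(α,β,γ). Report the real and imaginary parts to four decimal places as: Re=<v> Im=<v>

D^2_{0,0}(5.2702,0.0735,1.3043) = e^{-i·0·5.2702}·d^2_{0,0}(0.0735)·e^{-i·0·1.3043}. Compute d first:
With c≡cos(β/2)=0.999325 and s≡sin(β/2)=0.036742, N=[2·2·2·2]^{1/2}=4.000000
k∈{0,1,2} keeps every argument non-negative
  k=0: (−1)^0·4.0000/(4)·0.9993^4·0.0367^0 = +0.997302
  k=1: (−1)^1·4.0000/(1)·0.9993^2·0.0367^2 = -0.005393
  k=2: (−1)^2·4.0000/(4)·0.9993^0·0.0367^4 = +0.000002
d^2_{0,0}(0.0735) = +0.997302 -0.005393 +0.000002 = +0.991911
Phases: e^{-i·(0)·5.2702}=+1.000000+0.000000i, e^{-i·(0)·1.3043}=+1.000000+0.000000i ⇒ D=+0.991911+0.000000i

Re=0.9919 Im=0.0000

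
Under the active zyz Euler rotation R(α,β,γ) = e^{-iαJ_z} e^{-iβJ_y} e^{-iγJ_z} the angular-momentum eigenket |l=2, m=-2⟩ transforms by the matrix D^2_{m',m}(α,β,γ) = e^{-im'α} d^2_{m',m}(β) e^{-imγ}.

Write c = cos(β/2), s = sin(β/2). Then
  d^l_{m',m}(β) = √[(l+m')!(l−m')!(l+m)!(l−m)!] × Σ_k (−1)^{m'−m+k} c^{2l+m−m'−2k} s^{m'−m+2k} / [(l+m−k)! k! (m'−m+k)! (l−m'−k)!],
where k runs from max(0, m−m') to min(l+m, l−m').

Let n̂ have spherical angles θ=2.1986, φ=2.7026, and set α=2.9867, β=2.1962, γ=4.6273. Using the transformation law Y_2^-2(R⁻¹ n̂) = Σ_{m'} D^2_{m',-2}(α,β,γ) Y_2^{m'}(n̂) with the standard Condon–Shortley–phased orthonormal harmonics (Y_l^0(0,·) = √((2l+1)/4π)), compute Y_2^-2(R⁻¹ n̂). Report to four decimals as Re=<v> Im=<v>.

Re=0.0188 Im=-0.0070

Need the full column D^2_{m',-2} for m'=−2..2 at α=2.9867, β=2.1962, γ=4.6273.
cos(β/2)=0.455289, sin(β/2)=0.890344
d^2_{-2,-2}: single k=0 term ⇒ +0.042968;  D = -0.038113+0.019840i
d^2_{-1,-2}: single k=0 term ⇒ -0.168054;  D = -0.159252+0.053672i
d^2_{0,-2}: single k=0 term ⇒ +0.402499;  D = -0.396685+0.068166i
d^2_{1,-2}: single k=0 term ⇒ -0.642673;  D = -0.642598+0.009823i
d^2_{2,-2}: single k=0 term ⇒ +0.628393;  D = -0.622279-0.087444i
Y_2^{m'}(θ=2.1986,φ=2.7026) and Σ D·Y over m':
  (-0.0381+0.0198i)·(+0.1616+0.1947i)  (-0.1593+0.0537i)·(+0.3324+0.1561i)  (-0.3967+0.0682i)·(+0.0110+0.0000i)  (-0.6426+0.0098i)·(-0.3324+0.1561i)  (-0.6223-0.0874i)·(+0.1616-0.1947i)
Y_2^-2(R⁻¹ n̂) = +0.018781-0.007031i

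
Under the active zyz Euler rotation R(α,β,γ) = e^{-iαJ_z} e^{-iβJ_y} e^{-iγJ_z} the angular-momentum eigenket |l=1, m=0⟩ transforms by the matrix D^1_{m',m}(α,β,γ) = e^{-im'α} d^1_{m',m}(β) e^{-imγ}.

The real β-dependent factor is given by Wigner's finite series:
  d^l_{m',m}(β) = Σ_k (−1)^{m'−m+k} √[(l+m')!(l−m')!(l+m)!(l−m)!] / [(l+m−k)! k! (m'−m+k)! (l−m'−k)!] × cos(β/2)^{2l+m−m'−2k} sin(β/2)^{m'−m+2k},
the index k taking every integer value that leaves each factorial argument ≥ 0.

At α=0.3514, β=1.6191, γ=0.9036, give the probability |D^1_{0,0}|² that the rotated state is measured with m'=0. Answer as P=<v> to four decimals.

D^1_{0,0}(0.3514,1.6191,0.9036) = e^{-i·0·0.3514}·d^1_{0,0}(1.6191)·e^{-i·0·0.9036}. Compute d first:
With c≡cos(β/2)=0.689824 and s≡sin(β/2)=0.723977, N=[1·1·1·1]^{1/2}=1.000000
Admissible k: 0..1 (factorial args all ≥0)
  k=0: (−1)^0·1.0000/(1)·0.6898^2·0.7240^0 = +0.475858
  k=1: (−1)^1·1.0000/(1)·0.6898^0·0.7240^2 = -0.524142
d^1_{0,0}(1.6191) = +0.475858 -0.524142 = -0.048285
|D^1_{0,0}|² = |d^1_{0,0}(β)|² = (-0.048285)² = 0.002331 (the z-rotation phases have unit modulus)

P=0.0023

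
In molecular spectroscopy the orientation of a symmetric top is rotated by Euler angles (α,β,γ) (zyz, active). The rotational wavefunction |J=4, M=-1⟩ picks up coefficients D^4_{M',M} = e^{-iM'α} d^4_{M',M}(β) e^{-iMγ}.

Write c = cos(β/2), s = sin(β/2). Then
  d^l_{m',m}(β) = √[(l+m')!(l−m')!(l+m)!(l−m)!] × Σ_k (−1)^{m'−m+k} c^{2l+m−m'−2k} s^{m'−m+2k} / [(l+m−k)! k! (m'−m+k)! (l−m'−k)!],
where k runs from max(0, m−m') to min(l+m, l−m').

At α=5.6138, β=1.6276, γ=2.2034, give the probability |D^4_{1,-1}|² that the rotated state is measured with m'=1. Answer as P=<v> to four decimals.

P=0.1177

Split into d^4_{1,-1}(β=1.6276) × two z-phases.
c=cos(1.6276/2)=0.686741, s=sin(1.6276/2)=0.726902; N=√[120·6·6·120]=720.000000
k∈{0,1,2,3} keeps every argument non-negative
  k=0: (−1)^2·720.0000/(72)·0.6867^6·0.7269^2 = +0.554256
  k=1: (−1)^3·720.0000/(24)·0.6867^4·0.7269^4 = -1.862933
  k=2: (−1)^4·720.0000/(48)·0.6867^2·0.7269^6 = +1.043597
  k=3: (−1)^5·720.0000/(720)·0.6867^0·0.7269^8 = -0.077948
d^4_{1,-1}(1.6276) = +0.554256 -1.862933 +1.043597 -0.077948 = -0.343028
|D^4_{1,-1}|² = |d^4_{1,-1}(β)|² = (-0.343028)² = 0.117668 (the z-rotation phases have unit modulus)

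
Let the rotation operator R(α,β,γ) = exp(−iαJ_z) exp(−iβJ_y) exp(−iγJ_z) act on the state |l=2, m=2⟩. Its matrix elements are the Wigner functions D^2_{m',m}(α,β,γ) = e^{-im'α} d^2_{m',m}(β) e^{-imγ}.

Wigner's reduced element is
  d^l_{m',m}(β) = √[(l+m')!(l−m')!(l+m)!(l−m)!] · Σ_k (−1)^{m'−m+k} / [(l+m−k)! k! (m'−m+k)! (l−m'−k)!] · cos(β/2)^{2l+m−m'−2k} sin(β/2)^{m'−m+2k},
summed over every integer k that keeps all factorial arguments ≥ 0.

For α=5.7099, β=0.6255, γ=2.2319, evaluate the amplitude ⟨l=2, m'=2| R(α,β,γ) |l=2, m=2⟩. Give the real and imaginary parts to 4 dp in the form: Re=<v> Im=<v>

Re=-0.8070 Im=0.1432

D^2_{2,2}(5.7099,0.6255,2.2319) = e^{-i·2·5.7099}·d^2_{2,2}(0.6255)·e^{-i·2·2.2319}. Compute d first:
With c≡cos(β/2)=0.951491 and s≡sin(β/2)=0.307676, N=[24·1·24·1]^{1/2}=24.000000
Admissible k: 0..0 (factorial args all ≥0)
  k=0: (−1)^0·24.0000/(24)·0.9515^4·0.3077^0 = +0.819632
d^2_{2,2}(0.6255) = +0.819632
Attach z-rotation phases: D = e^{-i(2)(5.7099)}·(+0.819632)·e^{-i(2)(2.2319)} = -0.807022+0.143218i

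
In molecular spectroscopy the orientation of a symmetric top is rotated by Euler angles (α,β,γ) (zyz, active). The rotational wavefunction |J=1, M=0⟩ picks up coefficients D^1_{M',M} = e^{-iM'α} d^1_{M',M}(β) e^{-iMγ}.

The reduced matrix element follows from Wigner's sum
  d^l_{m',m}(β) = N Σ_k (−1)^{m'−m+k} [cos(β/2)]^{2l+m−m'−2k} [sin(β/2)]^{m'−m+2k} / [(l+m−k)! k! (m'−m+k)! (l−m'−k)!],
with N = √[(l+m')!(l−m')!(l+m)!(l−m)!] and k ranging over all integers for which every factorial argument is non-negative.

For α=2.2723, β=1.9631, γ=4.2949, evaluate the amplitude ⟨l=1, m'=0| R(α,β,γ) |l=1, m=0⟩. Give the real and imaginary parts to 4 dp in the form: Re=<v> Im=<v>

Re=-0.3823 Im=0.0000

Split into d^1_{0,0}(β=1.9631) × two z-phases.
With c≡cos(β/2)=0.555735 and s≡sin(β/2)=0.831360, N=[1·1·1·1]^{1/2}=1.000000
The bounds max(0,m−m')=0 and min(l+m,l−m')=1 give 2 terms
  k=0: (−1)^0·1.0000/(1)·0.5557^2·0.8314^0 = +0.308841
  k=1: (−1)^1·1.0000/(1)·0.5557^0·0.8314^2 = -0.691159
d^1_{0,0}(1.9631) = +0.308841 -0.691159 = -0.382318
Phases: e^{-i·(0)·2.2723}=+1.000000+0.000000i, e^{-i·(0)·4.2949}=+1.000000+0.000000i ⇒ D=-0.382318+0.000000i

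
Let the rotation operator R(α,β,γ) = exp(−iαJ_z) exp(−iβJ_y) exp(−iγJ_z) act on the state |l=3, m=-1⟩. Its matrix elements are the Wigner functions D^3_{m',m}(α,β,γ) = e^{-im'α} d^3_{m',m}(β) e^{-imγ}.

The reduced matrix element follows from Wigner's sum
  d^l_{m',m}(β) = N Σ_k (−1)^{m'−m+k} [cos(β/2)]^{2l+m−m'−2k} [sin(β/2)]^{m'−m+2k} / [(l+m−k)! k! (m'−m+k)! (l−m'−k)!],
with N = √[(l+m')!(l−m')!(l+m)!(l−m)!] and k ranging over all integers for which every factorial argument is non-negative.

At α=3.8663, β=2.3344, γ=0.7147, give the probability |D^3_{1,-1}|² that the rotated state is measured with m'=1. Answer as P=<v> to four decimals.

P=0.0246

D^3_{1,-1}(3.8663,2.3344,0.7147) = e^{-i·1·3.8663}·d^3_{1,-1}(2.3344)·e^{-i·-1·0.7147}. Compute d first:
Half-angle: c=0.392728, s=0.919655. N=√(24·2·2·24)=48.000000
k∈{0,1,2} keeps every argument non-negative
  k=0: (−1)^2·48.0000/(8)·0.3927^4·0.9197^2 = +0.120717
  k=1: (−1)^3·48.0000/(6)·0.3927^2·0.9197^4 = -0.882619
  k=2: (−1)^4·48.0000/(48)·0.3927^0·0.9197^6 = +0.604990
d^3_{1,-1}(2.3344) = +0.120717 -0.882619 +0.604990 = -0.156911
|D^3_{1,-1}|² = |d^3_{1,-1}(β)|² = (-0.156911)² = 0.024621 (the z-rotation phases have unit modulus)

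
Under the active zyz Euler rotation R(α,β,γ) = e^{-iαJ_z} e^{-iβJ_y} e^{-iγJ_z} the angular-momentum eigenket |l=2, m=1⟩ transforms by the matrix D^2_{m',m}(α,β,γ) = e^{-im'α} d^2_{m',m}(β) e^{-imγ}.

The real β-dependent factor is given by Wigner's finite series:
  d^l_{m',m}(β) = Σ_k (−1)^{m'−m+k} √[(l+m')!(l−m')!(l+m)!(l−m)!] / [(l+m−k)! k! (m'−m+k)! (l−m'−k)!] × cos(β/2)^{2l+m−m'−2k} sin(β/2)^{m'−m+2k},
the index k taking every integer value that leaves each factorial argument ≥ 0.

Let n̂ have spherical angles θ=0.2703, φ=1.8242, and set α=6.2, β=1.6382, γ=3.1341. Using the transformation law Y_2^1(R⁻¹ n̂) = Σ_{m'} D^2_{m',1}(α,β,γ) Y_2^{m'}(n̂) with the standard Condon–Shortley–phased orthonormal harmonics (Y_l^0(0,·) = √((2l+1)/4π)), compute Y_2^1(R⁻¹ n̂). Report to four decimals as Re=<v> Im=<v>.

Need the full column D^2_{m',1} for m'=−2..2 at α=6.2, β=1.6382, γ=3.1341.
cos(β/2)=0.682879, sin(β/2)=0.730532
d^2_{-2,1}: single k=3 term ⇒ +0.532464;  D = -0.525758+0.084241i
d^2_{-1,1}: k∈[2..3] ⇒ +0.746598 -0.284810 = +0.461787;  D = -0.460465+0.034921i
d^2_{0,1}: k∈[1..2] ⇒ +0.569831 -0.652133 = -0.082302;  D = +0.082300+0.000617i
d^2_{1,1}: k∈[0..1] ⇒ +0.217458 -0.746598 = -0.529140;  D = +0.526966+0.047916i
d^2_{2,1}: single k=0 term ⇒ -0.465265;  D = +0.458250+0.080486i
Y_2^{m'}(θ=0.2703,φ=1.8242) and Σ D·Y over m':
  (-0.5258+0.0842i)·(-0.0241+0.0134i)  (-0.4605+0.0349i)·(-0.0498-0.1924i)  (+0.0823+0.0006i)·(+0.5633+0.0000i)  (+0.5270+0.0479i)·(+0.0498-0.1924i)  (+0.4583+0.0805i)·(-0.0241-0.0134i)
Y_2^1(R⁻¹ n̂) = +0.113090-0.028924i

Re=0.1131 Im=-0.0289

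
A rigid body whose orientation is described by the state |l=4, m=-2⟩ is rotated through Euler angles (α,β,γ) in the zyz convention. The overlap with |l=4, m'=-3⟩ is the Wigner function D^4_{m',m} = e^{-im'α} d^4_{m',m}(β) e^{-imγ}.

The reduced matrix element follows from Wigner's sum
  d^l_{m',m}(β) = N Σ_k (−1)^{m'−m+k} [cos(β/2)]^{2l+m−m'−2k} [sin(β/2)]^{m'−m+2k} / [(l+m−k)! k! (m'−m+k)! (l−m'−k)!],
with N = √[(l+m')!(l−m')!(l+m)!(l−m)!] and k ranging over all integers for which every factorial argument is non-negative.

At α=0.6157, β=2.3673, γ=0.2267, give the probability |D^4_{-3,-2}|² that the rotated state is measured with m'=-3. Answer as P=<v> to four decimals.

P=0.0042

D^4_{-3,-2}(0.6157,2.3673,0.2267) = e^{-i·-3·0.6157}·d^4_{-3,-2}(2.3673)·e^{-i·-2·0.2267}. Compute d first:
c=cos(2.3673/2)=0.377547, s=sin(2.3673/2)=0.925990; N=√[1·5040·2·720]=2693.993318
k: max(0,(-2)−(-3))=1 … min(4+(-2),4−(-3))=2
  k=1: (−1)^0·2693.9933/(720)·0.3775^7·0.9260^1 = +0.003789
  k=2: (−1)^1·2693.9933/(240)·0.3775^5·0.9260^3 = -0.068369
d^4_{-3,-2}(2.3673) = +0.003789 -0.068369 = -0.064581
|D^4_{-3,-2}|² = |d^4_{-3,-2}(β)|² = (-0.064581)² = 0.004171 (the z-rotation phases have unit modulus)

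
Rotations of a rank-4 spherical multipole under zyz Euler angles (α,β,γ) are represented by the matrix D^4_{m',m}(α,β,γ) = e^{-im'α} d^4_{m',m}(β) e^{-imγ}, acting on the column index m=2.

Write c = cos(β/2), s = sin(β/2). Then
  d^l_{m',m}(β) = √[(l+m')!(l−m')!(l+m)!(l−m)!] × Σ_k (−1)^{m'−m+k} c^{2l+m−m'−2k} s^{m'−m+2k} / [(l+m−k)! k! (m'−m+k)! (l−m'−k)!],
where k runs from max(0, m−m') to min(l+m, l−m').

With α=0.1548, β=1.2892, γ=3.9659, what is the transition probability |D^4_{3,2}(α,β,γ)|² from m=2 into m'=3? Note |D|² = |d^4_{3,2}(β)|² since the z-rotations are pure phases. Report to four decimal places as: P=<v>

P=0.1062

Split into d^4_{3,2}(β=1.2892) × two z-phases.
c=cos(1.2892/2)=0.799340, s=sin(1.2892/2)=0.600879; N=√[5040·1·720·2]=2693.993318
The bounds max(0,m−m')=0 and min(l+m,l−m')=1 give 2 terms
  k=0: (−1)^1·2693.9933/(720)·0.7993^7·0.6009^1 = -0.468784
  k=1: (−1)^2·2693.9933/(240)·0.7993^5·0.6009^3 = +0.794702
d^4_{3,2}(1.2892) = -0.468784 +0.794702 = +0.325918
|D^4_{3,2}|² = |d^4_{3,2}(β)|² = (+0.325918)² = 0.106223 (the z-rotation phases have unit modulus)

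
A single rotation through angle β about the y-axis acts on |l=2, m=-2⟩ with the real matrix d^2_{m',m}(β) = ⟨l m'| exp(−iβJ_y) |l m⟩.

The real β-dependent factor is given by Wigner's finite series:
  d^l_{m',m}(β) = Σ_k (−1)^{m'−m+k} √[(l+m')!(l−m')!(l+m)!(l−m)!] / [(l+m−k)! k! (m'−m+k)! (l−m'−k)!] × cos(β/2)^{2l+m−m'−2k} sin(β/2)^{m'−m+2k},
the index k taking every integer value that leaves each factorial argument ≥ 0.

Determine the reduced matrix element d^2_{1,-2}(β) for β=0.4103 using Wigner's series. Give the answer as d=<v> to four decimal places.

d=-0.0166

d^2_{1,-2}(β=0.4103) via Wigner's sum:
Half-angle: c=0.979030, s=0.203714. N=√(6·1·1·24)=12.000000
k: max(0,(-2)−(1))=0 … min(2+(-2),2−(1))=0
  k=0: (−1)^3·12.0000/(6)·0.9790^1·0.2037^3 = -0.016553
d^2_{1,-2}(0.4103) = -0.016553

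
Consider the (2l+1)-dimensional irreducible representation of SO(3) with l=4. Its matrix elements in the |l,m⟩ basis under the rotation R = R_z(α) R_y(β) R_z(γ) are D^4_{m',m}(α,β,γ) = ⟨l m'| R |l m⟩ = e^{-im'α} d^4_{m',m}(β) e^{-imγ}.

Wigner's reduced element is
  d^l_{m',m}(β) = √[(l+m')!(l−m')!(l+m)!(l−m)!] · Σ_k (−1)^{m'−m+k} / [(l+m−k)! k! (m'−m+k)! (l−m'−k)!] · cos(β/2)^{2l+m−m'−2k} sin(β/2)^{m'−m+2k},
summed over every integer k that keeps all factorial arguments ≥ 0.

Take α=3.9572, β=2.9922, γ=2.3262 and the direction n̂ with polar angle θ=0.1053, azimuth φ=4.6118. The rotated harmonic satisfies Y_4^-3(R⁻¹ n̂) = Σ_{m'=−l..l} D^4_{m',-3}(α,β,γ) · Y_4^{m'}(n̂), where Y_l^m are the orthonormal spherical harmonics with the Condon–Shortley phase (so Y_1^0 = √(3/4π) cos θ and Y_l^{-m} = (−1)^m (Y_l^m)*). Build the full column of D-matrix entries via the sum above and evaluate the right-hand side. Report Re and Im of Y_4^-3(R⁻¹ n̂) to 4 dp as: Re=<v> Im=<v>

Re=0.0010 Im=0.0166

Need the full column D^4_{m',-3} for m'=−4..4 at α=3.9572, β=2.9922, γ=2.3262.
cos(β/2)=0.074627, sin(β/2)=0.997212
d^4_{-4,-3}: single k=1 term ⇒ +0.000000;  D = -0.000000-0.000000i
d^4_{-3,-3}: k∈[0..1] ⇒ +0.000000 -0.000001 = -0.000001;  D = -0.000001-0.000000i
d^4_{-2,-3}: k∈[0..1] ⇒ -0.000000 +0.000026 = +0.000026;  D = -0.000018+0.000019i
d^4_{-1,-3}: k∈[0..1] ⇒ +0.000001 -0.000406 = -0.000404;  D = +0.000024+0.000404i
d^4_{0,-3}: k∈[0..1] ⇒ -0.000027 +0.004849 = +0.004822;  D = +0.003702+0.003090i
d^4_{1,-3}: k∈[0..1] ⇒ +0.000406 -0.043469 = -0.043064;  D = +0.042753-0.005163i
d^4_{2,-3}: k∈[0..1] ⇒ -0.004601 +0.273823 = +0.269223;  D = +0.159696-0.216744i
d^4_{3,-3}: k∈[0..1] ⇒ +0.038336 -0.977909 = -0.939572;  D = -0.168776-0.924289i
d^4_{4,-3}: single k=0 term ⇒ -0.206991;  D = +0.173753+0.112496i
Y_4^{m'}(θ=0.1053,φ=4.6118) and Σ D·Y over m':
  (-0.0000-0.0000i)·(+0.0000+0.0000i)  (-0.0000-0.0000i)·(+0.0004-0.0014i)  (-0.0000+0.0000i)·(-0.0214-0.0044i)  (+0.0000+0.0004i)·(-0.0195+0.1930i)  (+0.0037+0.0031i)·(+0.8000+0.0000i)  (+0.0428-0.0052i)·(+0.0195+0.1930i)  (+0.1597-0.2167i)·(-0.0214+0.0044i)  (-0.1688-0.9243i)·(-0.0004-0.0014i)  (+0.1738+0.1125i)·(+0.0000-0.0000i)
Y_4^-3(R⁻¹ n̂) = +0.001044+0.016597i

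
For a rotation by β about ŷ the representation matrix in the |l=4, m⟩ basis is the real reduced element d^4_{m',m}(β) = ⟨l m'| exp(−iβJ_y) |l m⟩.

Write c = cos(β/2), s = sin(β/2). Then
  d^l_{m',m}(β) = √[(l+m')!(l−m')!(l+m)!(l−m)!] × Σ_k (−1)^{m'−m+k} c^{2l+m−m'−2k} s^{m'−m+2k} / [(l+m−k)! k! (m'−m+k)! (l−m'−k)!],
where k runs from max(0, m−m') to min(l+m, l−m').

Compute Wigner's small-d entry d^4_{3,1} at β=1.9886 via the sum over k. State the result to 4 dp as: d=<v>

d=-0.4306

d^4_{3,1}(β=1.9886) via Wigner's sum:
Half-angle: c=0.545090, s=0.838378. N=√(5040·1·120·6)=1904.940944
Admissible k: 0..1 (factorial args all ≥0)
  k=0: (−1)^2·1904.9409/(240)·0.5451^6·0.8384^2 = +0.146338
  k=1: (−1)^3·1904.9409/(144)·0.5451^4·0.8384^4 = -0.576966
d^4_{3,1}(1.9886) = +0.146338 -0.576966 = -0.430628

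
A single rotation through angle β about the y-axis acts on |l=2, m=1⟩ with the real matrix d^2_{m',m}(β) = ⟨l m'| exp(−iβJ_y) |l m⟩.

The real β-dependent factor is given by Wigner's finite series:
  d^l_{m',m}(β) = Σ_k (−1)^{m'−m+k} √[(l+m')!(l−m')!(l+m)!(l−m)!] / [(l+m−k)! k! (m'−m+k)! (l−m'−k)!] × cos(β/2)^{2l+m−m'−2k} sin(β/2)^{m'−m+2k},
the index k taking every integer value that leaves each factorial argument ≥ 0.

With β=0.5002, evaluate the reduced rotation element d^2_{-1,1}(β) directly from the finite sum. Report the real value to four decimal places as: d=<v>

d^2_{-1,1}(β=0.5002) via Wigner's sum:
c=cos(0.5002/2)=0.968888, s=sin(0.5002/2)=0.247501; N=√[1·6·6·1]=6.000000
k: max(0,(1)−(-1))=2 … min(2+(1),2−(-1))=3
  k=2: (−1)^0·6.0000/(2)·0.9689^2·0.2475^2 = +0.172513
  k=3: (−1)^1·6.0000/(6)·0.9689^0·0.2475^4 = -0.003752
d^2_{-1,1}(0.5002) = +0.172513 -0.003752 = +0.168760

d=0.1688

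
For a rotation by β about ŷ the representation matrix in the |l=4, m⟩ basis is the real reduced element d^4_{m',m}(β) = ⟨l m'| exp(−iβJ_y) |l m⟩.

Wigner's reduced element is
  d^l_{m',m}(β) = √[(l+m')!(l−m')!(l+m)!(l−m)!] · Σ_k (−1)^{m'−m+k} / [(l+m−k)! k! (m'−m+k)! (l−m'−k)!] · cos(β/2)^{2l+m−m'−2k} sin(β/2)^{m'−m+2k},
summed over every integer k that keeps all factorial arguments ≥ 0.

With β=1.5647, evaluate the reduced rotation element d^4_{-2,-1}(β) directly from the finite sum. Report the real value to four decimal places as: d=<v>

d=-0.1853

d^4_{-2,-1}(β=1.5647) via Wigner's sum:
With c≡cos(β/2)=0.709259 and s≡sin(β/2)=0.704948, N=[2·720·6·120]^{1/2}=1018.233765
k∈{1,2,3} keeps every argument non-negative
  k=1: (−1)^0·1018.2338/(240)·0.7093^7·0.7049^1 = +0.270039
  k=2: (−1)^1·1018.2338/(48)·0.7093^5·0.7049^3 = -1.333833
  k=3: (−1)^2·1018.2338/(72)·0.7093^3·0.7049^5 = +0.878446
d^4_{-2,-1}(1.5647) = +0.270039 -1.333833 +0.878446 = -0.185348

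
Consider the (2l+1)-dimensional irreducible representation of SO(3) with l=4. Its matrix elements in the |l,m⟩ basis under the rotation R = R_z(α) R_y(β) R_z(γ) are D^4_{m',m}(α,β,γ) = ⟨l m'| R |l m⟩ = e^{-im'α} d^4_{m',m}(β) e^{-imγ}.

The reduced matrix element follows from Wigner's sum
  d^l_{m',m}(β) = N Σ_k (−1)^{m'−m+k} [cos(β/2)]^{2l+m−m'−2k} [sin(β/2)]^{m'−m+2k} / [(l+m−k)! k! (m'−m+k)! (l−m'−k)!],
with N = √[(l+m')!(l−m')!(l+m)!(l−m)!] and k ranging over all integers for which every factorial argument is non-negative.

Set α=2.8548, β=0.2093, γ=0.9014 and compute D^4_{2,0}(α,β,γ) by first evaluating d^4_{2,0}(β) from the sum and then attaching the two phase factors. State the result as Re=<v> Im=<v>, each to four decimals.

Split into d^4_{2,0}(β=0.2093) × two z-phases.
With c≡cos(β/2)=0.994529 and s≡sin(β/2)=0.104459, N=[720·2·24·24]^{1/2}=910.735966
k∈{0,1,2} keeps every argument non-negative
  k=0: (−1)^2·910.7360/(96)·0.9945^6·0.1045^2 = +0.100166
  k=1: (−1)^3·910.7360/(36)·0.9945^4·0.1045^4 = -0.002947
  k=2: (−1)^4·910.7360/(96)·0.9945^2·0.1045^6 = +0.000012
d^4_{2,0}(0.2093) = +0.100166 -0.002947 +0.000012 = +0.097231
Phases: e^{-i·(2)·2.8548}=+0.839961+0.542647i, e^{-i·(0)·0.9014}=+1.000000+0.000000i ⇒ D=+0.081670+0.052762i

Re=0.0817 Im=0.0528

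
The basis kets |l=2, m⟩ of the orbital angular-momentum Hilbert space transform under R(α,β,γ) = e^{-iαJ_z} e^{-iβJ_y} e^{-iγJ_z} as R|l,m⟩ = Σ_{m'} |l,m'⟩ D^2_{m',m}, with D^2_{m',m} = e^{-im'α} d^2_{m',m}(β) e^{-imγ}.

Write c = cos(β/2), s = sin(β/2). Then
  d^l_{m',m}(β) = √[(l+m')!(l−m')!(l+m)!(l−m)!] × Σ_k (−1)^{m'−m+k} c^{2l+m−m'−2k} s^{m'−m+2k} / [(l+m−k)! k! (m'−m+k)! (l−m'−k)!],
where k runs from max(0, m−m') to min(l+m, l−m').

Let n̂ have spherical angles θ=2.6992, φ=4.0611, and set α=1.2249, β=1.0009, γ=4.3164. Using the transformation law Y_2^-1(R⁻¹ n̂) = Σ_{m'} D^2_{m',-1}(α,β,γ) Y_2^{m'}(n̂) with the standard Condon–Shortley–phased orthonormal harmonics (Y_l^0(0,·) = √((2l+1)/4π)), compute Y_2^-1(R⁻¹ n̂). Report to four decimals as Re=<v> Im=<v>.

Need the full column D^2_{m',-1} for m'=−2..2 at α=1.2249, β=1.0009, γ=4.3164.
cos(β/2)=0.877367, sin(β/2)=0.479820
d^2_{-2,-1}: single k=1 term ⇒ +0.648115;  D = +0.573970+0.301018i
d^2_{-1,-1}: k∈[0..1] ⇒ +0.592550 -0.531669 = +0.060881;  D = +0.044881-0.041136i
d^2_{0,-1}: k∈[0..1] ⇒ -0.793776 +0.237407 = -0.556369;  D = +0.214603+0.513315i
d^2_{1,-1}: k∈[0..1] ⇒ +0.531669 -0.053005 = +0.478664;  D = -0.478063+0.023968i
d^2_{2,-1}: single k=0 term ⇒ -0.193842;  D = +0.056507-0.185423i
Y_2^{m'}(θ=2.6992,φ=4.0611) and Σ D·Y over m':
  (+0.5740+0.3010i)·(-0.0188-0.0683i)  (+0.0449-0.0411i)·(+0.1812-0.2377i)  (+0.2146+0.5133i)·(+0.4574+0.0000i)  (-0.4781+0.0240i)·(-0.1812-0.2377i)  (+0.0565-0.1854i)·(-0.0188+0.0683i)
Y_2^-1(R⁻¹ n̂) = +0.210203+0.288461i

Re=0.2102 Im=0.2885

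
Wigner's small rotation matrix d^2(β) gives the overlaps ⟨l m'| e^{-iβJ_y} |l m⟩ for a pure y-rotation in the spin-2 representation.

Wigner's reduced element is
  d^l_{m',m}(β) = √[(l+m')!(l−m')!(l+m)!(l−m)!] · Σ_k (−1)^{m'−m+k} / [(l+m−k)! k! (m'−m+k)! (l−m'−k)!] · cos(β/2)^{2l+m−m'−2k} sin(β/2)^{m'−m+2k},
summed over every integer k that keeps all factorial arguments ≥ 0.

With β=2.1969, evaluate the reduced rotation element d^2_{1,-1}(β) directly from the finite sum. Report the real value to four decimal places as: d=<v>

d=-0.1364

d^2_{1,-1}(β=2.1969) via Wigner's sum:
With c≡cos(β/2)=0.454977 and s≡sin(β/2)=0.890503, N=[6·1·1·6]^{1/2}=6.000000
The bounds max(0,m−m')=0 and min(l+m,l−m')=1 give 2 terms
  k=0: (−1)^2·6.0000/(2)·0.4550^2·0.8905^2 = +0.492460
  k=1: (−1)^3·6.0000/(6)·0.4550^0·0.8905^4 = -0.628843
d^2_{1,-1}(2.1969) = +0.492460 -0.628843 = -0.136383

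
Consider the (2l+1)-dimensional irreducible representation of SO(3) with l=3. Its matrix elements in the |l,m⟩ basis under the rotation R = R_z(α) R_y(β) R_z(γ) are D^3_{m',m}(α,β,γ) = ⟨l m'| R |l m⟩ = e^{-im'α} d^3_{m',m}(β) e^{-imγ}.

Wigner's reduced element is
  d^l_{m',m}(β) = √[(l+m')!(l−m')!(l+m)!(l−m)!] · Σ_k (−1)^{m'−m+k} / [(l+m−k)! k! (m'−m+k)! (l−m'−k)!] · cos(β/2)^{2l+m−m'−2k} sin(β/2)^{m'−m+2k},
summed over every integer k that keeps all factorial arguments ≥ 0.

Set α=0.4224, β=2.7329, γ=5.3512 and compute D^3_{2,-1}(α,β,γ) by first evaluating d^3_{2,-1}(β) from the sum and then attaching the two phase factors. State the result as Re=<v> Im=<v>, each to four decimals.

Re=-0.1080 Im=-0.5169

First d^3_{2,-1}(β=2.7329), then the phase factors e^{-i(2)α} and e^{-i(-1)γ}:
With c≡cos(β/2)=0.202927 and s≡sin(β/2)=0.979194, N=[120·1·2·24]^{1/2}=75.894664
k∈{0,1} keeps every argument non-negative
  k=0: (−1)^3·75.8947/(12)·0.2029^3·0.9792^3 = -0.049620
  k=1: (−1)^4·75.8947/(24)·0.2029^1·0.9792^5 = +0.577675
d^3_{2,-1}(2.7329) = -0.049620 +0.577675 = +0.528055
Phases: e^{-i·(2)·0.4224}=+0.663881-0.747838i, e^{-i·(-1)·5.3512}=+0.596241-0.802805i ⇒ D=-0.108006-0.516891i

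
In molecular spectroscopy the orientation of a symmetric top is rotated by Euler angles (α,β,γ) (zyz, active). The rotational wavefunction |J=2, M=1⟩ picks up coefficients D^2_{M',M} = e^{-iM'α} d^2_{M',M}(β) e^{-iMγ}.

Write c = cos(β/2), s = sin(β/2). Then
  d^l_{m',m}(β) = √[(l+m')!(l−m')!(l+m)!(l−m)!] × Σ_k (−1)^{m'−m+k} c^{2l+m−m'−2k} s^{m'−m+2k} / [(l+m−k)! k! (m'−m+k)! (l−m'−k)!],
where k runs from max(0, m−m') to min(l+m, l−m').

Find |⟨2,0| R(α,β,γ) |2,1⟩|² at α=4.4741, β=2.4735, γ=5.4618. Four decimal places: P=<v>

P=0.3547

D^2_{0,1}(4.4741,2.4735,5.4618) = e^{-i·0·4.4741}·d^2_{0,1}(2.4735)·e^{-i·1·5.4618}. Compute d first:
With c≡cos(β/2)=0.327868 and s≡sin(β/2)=0.944723, N=[2·2·6·1]^{1/2}=4.898979
Admissible k: 1..2 (factorial args all ≥0)
  k=1: (−1)^0·4.8990/(2)·0.3279^3·0.9447^1 = +0.081560
  k=2: (−1)^1·4.8990/(2)·0.3279^1·0.9447^3 = -0.677157
d^2_{0,1}(2.4735) = +0.081560 -0.677157 = -0.595596
|D^2_{0,1}|² = |d^2_{0,1}(β)|² = (-0.595596)² = 0.354735 (the z-rotation phases have unit modulus)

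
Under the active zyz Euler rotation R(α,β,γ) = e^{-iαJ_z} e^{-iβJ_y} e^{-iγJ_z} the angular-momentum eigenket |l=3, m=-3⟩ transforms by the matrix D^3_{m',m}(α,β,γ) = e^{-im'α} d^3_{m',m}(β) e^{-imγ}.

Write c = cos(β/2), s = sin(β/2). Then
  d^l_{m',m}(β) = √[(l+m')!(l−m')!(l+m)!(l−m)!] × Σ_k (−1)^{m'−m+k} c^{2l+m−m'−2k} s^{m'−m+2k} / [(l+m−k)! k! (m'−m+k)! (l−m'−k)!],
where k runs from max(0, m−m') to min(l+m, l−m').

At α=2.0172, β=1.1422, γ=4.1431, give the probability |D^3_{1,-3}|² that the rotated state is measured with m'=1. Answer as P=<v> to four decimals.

P=0.0548

D^3_{1,-3}(2.0172,1.1422,4.1431) = e^{-i·1·2.0172}·d^3_{1,-3}(1.1422)·e^{-i·-3·4.1431}. Compute d first:
c=cos(1.1422/2)=0.841307, s=sin(1.1422/2)=0.540558; N=√[24·2·1·720]=185.903201
k: max(0,(-3)−(1))=0 … min(3+(-3),3−(1))=0
  k=0: (−1)^4·185.9032/(48)·0.8413^2·0.5406^4 = +0.234058
d^3_{1,-3}(1.1422) = +0.234058
|D^3_{1,-3}|² = |d^3_{1,-3}(β)|² = (+0.234058)² = 0.054783 (the z-rotation phases have unit modulus)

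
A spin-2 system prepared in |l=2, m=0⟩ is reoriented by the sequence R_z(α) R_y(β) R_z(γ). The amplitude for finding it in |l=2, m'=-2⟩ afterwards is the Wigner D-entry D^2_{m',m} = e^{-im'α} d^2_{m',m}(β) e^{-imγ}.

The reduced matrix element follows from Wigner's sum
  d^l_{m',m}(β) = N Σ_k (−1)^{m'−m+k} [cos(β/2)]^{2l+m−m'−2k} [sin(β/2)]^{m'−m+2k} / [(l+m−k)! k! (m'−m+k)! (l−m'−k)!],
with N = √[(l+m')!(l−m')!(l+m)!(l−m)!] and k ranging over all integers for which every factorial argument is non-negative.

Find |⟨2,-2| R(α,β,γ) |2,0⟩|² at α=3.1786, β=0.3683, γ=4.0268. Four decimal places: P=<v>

P=0.0063

First d^2_{-2,0}(β=0.3683), then the phase factors e^{-i(-2)α} and e^{-i(0)γ}:
With c≡cos(β/2)=0.983092 and s≡sin(β/2)=0.183111, N=[1·24·2·2]^{1/2}=9.797959
k: max(0,(0)−(-2))=2 … min(2+(0),2−(-2))=2
  k=2: (−1)^0·9.7980/(4)·0.9831^2·0.1831^2 = +0.079377
d^2_{-2,0}(0.3683) = +0.079377
|D^2_{-2,0}|² = |d^2_{-2,0}(β)|² = (+0.079377)² = 0.006301 (the z-rotation phases have unit modulus)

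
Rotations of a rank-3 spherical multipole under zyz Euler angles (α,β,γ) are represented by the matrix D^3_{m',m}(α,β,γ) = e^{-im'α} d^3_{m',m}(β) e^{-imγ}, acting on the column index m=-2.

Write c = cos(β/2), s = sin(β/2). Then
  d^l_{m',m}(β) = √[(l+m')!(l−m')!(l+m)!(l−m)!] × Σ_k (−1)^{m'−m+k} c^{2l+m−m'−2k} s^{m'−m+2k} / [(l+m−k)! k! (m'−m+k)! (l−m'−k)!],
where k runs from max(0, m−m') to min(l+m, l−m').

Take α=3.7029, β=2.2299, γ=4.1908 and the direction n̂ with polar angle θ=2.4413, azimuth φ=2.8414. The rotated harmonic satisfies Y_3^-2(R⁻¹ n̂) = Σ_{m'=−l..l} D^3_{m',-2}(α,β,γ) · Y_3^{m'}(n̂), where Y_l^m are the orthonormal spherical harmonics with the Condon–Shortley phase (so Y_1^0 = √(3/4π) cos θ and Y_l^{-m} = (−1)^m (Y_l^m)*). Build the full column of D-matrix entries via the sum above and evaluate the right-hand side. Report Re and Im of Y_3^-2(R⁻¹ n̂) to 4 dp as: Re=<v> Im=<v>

Re=-0.1913 Im=-0.2236

Need the full column D^3_{m',-2} for m'=−3..3 at α=3.7029, β=2.2299, γ=4.1908.
cos(β/2)=0.440222, sin(β/2)=0.897889
d^3_{-3,-2}: single k=1 term ⇒ +0.036363;  D = +0.029150+0.021737i
d^3_{-2,-2}: k∈[0..1] ⇒ +0.007278 -0.151392 = -0.144114;  D = +0.143659+0.011436i
d^3_{-1,-2}: k∈[0..1] ⇒ -0.046944 +0.390584 = +0.343639;  D = +0.304509-0.159255i
d^3_{0,-2}: k∈[0..1] ⇒ +0.165842 -0.689914 = -0.524072;  D = +0.263858-0.452803i
d^3_{1,-2}: k∈[0..1] ⇒ -0.390584 +0.812428 = +0.421844;  D = -0.014209-0.421605i
d^3_{2,-2}: k∈[0..1] ⇒ +0.629803 -0.524005 = +0.105798;  D = +0.059300+0.087616i
d^3_{3,-2}: single k=0 term ⇒ -0.629304;  D = +0.576015+0.253437i
Y_3^{m'}(θ=2.4413,φ=2.8414) and Σ D·Y over m':
  (+0.0292+0.0217i)·(-0.0694-0.0875i)  (+0.1437+0.0114i)·(-0.2678-0.1834i)  (+0.3045-0.1593i)·(-0.3827-0.1185i)  (+0.2639-0.4528i)·(+0.0218+0.0000i)  (-0.0142-0.4216i)·(+0.3827-0.1185i)  (+0.0593+0.0876i)·(-0.2678+0.1834i)  (+0.5760+0.2534i)·(+0.0694-0.0875i)
Y_3^-2(R⁻¹ n̂) = -0.191323-0.223555i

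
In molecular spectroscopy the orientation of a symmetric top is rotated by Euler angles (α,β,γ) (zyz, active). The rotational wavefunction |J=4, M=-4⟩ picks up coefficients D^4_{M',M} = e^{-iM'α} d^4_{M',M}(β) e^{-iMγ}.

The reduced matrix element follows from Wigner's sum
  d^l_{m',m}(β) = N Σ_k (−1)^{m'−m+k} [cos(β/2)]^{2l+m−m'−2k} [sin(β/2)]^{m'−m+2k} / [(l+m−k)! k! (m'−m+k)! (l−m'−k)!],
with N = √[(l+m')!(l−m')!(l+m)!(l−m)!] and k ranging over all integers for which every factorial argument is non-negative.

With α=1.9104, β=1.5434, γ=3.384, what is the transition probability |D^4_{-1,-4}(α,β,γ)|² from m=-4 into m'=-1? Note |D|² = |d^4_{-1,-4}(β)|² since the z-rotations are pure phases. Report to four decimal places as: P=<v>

P=0.2304

First d^4_{-1,-4}(β=1.5434), then the phase factors e^{-i(-1)α} and e^{-i(-4)γ}:
With c≡cos(β/2)=0.716726 and s≡sin(β/2)=0.697355, N=[6·120·1·40320]^{1/2}=5387.986637
The bounds max(0,m−m')=0 and min(l+m,l−m')=0 give 1 term
  k=0: (−1)^3·5387.9866/(720)·0.7167^5·0.6974^3 = -0.479978
d^4_{-1,-4}(1.5434) = -0.479978
|D^4_{-1,-4}|² = |d^4_{-1,-4}(β)|² = (-0.479978)² = 0.230379 (the z-rotation phases have unit modulus)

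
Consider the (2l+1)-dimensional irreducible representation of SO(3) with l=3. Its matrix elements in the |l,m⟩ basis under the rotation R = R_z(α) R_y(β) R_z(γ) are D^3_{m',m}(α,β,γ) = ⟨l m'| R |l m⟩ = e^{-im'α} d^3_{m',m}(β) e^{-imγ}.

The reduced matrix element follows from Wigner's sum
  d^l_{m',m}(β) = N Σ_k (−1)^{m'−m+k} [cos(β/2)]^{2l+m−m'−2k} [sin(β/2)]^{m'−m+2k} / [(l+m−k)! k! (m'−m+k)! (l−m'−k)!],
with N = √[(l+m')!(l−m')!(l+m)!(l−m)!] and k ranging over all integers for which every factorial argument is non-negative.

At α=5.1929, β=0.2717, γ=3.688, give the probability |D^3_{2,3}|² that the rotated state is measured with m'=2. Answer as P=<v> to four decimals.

First d^3_{2,3}(β=0.2717), then the phase factors e^{-i(2)α} and e^{-i(3)γ}:
Half-angle: c=0.990787, s=0.135433. N=√(120·1·720·1)=293.938769
The bounds max(0,m−m')=1 and min(l+m,l−m')=1 give 1 term
  k=1: (−1)^0·293.9388/(120)·0.9908^5·0.1354^1 = +0.316737
d^3_{2,3}(0.2717) = +0.316737
|D^3_{2,3}|² = |d^3_{2,3}(β)|² = (+0.316737)² = 0.100322 (the z-rotation phases have unit modulus)

P=0.1003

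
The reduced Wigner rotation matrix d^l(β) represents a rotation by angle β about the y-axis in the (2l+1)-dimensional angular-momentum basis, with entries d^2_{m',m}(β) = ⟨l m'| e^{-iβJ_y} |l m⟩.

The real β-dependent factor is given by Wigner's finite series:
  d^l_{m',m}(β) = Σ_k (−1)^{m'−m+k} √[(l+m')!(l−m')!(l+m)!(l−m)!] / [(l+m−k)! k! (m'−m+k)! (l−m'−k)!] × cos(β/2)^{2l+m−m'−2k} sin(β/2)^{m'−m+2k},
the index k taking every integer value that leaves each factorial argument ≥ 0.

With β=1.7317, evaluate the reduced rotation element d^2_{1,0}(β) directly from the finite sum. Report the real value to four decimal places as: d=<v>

d=0.1937

d^2_{1,0}(β=1.7317) via Wigner's sum:
Half-angle: c=0.647993, s=0.761646. N=√(6·1·2·2)=4.898979
k: max(0,(0)−(1))=0 … min(2+(0),2−(1))=1
  k=0: (−1)^1·4.8990/(2)·0.6480^3·0.7616^1 = -0.507621
  k=1: (−1)^2·4.8990/(2)·0.6480^1·0.7616^3 = +0.701303
d^2_{1,0}(1.7317) = -0.507621 +0.701303 = +0.193682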